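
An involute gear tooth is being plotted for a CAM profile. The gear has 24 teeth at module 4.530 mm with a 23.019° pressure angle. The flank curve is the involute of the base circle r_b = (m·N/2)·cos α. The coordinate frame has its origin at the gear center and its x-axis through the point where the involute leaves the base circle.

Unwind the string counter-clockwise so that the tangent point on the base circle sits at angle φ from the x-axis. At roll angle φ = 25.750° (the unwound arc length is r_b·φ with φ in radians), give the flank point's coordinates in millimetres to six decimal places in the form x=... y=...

x=54.832010 y=1.483507

pitch radius r_p = m·N/2 = 4.530·24/2 = 54.360000
base radius r_b = r_p·cos α = 54.360000·cos 23.019° = 50.031598
roll angle φ = 25.750° = 0.44942228 rad
x = r_b·(cos φ + φ·sin φ) = 50.031598·(0.90069824 + 0.44942228·0.43444526) = 54.832010
y = r_b·(sin φ − φ·cos φ) = 50.031598·(0.43444526 − 0.44942228·0.90069824) = 1.483507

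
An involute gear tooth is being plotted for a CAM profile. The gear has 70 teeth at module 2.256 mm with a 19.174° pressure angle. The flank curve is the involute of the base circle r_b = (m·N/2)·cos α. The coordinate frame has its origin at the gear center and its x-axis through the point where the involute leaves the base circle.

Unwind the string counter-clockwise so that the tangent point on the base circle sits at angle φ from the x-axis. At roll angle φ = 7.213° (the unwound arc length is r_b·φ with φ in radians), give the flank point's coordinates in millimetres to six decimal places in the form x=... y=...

x=75.168381 y=0.049521

pitch radius r_p = m·N/2 = 2.256·70/2 = 78.960000
base radius r_b = r_p·cos α = 78.960000·cos 19.174° = 74.579734
roll angle φ = 7.213° = 0.12589060 rad
x = r_b·(cos φ + φ·sin φ) = 74.579734·(0.99208624 + 0.12589060·0.12555833) = 75.168381
y = r_b·(sin φ − φ·cos φ) = 74.579734·(0.12555833 − 0.12589060·0.99208624) = 0.049521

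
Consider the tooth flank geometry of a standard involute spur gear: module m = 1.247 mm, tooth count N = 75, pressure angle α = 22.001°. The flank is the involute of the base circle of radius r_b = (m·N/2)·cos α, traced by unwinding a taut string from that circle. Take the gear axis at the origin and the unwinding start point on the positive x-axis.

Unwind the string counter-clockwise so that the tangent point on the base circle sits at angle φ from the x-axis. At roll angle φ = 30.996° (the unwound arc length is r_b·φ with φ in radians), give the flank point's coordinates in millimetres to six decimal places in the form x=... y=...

pitch radius r_p = m·N/2 = 1.247·75/2 = 46.762500
base radius r_b = r_p·cos α = 46.762500·cos 22.001° = 43.357129
roll angle φ = 30.996° = 0.54098225 rad
x = r_b·(cos φ + φ·sin φ) = 43.357129·(0.85720326 + 0.54098225·0.51497823) = 49.244912
y = r_b·(sin φ − φ·cos φ) = 43.357129·(0.51497823 − 0.54098225·0.85720326) = 2.221900

x=49.244912 y=2.221900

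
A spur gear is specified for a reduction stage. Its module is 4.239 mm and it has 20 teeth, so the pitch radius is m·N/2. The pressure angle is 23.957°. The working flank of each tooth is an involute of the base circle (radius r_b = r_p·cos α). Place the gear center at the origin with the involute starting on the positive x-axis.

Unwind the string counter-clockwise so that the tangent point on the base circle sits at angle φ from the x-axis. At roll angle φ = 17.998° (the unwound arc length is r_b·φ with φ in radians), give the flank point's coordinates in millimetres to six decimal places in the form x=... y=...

pitch radius r_p = m·N/2 = 4.239·20/2 = 42.390000
base radius r_b = r_p·cos α = 42.390000·cos 23.957° = 38.738121
roll angle φ = 17.998° = 0.31412436 rad
x = r_b·(cos φ + φ·sin φ) = 38.738121·(0.95106730 + 0.31412436·0.30898380) = 40.602456
y = r_b·(sin φ − φ·cos φ) = 38.738121·(0.30898380 − 0.31412436·0.95106730) = 0.396306

x=40.602456 y=0.396306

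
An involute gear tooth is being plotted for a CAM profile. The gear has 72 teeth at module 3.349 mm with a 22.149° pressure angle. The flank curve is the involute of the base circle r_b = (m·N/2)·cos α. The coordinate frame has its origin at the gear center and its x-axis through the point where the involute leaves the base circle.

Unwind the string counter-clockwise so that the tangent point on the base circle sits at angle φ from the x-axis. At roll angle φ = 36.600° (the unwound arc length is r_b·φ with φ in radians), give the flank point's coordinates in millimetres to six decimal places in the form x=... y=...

pitch radius r_p = m·N/2 = 3.349·72/2 = 120.564000
base radius r_b = r_p·cos α = 120.564000·cos 22.149° = 111.667165
roll angle φ = 36.600° = 0.63879051 rad
x = r_b·(cos φ + φ·sin φ) = 111.667165·(0.80281748 + 0.63879051·0.59622487) = 132.178220
y = r_b·(sin φ − φ·cos φ) = 111.667165·(0.59622487 − 0.63879051·0.80281748) = 9.312226

x=132.178220 y=9.312226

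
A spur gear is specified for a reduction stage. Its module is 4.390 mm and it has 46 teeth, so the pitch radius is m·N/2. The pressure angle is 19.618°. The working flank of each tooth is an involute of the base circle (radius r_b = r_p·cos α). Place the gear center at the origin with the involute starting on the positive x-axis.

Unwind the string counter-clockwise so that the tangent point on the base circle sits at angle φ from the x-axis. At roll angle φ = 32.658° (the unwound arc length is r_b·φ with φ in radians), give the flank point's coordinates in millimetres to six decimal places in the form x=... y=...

x=109.326369 y=5.682310

pitch radius r_p = m·N/2 = 4.390·46/2 = 100.970000
base radius r_b = r_p·cos α = 100.970000·cos 19.618° = 95.108896
roll angle φ = 32.658° = 0.56998963 rad
x = r_b·(cos φ + φ·sin φ) = 95.108896·(0.84190657 + 0.56998963·0.53962332) = 109.326369
y = r_b·(sin φ − φ·cos φ) = 95.108896·(0.53962332 − 0.56998963·0.84190657) = 5.682310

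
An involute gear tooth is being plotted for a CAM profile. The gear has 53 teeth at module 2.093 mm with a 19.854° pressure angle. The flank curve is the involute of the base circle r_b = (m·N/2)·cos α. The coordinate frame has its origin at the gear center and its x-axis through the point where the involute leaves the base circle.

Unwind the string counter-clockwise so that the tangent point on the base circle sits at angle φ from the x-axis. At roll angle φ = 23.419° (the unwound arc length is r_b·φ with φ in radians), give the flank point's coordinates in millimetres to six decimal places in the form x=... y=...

pitch radius r_p = m·N/2 = 2.093·53/2 = 55.464500
base radius r_b = r_p·cos α = 55.464500·cos 19.854° = 52.167751
roll angle φ = 23.419° = 0.40873866 rad
x = r_b·(cos φ + φ·sin φ) = 52.167751·(0.91762288 + 0.40873866·0.39745221) = 56.345186
y = r_b·(sin φ − φ·cos φ) = 52.167751·(0.39745221 − 0.40873866·0.91762288) = 1.167737

x=56.345186 y=1.167737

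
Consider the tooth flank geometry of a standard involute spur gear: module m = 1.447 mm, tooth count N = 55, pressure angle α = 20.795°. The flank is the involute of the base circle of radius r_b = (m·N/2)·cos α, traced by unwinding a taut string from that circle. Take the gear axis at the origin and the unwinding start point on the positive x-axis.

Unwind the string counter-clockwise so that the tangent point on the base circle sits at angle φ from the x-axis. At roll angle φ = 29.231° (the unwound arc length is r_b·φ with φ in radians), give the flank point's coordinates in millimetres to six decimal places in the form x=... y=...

pitch radius r_p = m·N/2 = 1.447·55/2 = 39.792500
base radius r_b = r_p·cos α = 39.792500·cos 20.795° = 37.200284
roll angle φ = 29.231° = 0.51017719 rad
x = r_b·(cos φ + φ·sin φ) = 37.200284·(0.87265799 + 0.51017719·0.48833188) = 41.731047
y = r_b·(sin φ − φ·cos φ) = 37.200284·(0.48833188 − 0.51017719·0.87265799) = 1.604139

x=41.731047 y=1.604139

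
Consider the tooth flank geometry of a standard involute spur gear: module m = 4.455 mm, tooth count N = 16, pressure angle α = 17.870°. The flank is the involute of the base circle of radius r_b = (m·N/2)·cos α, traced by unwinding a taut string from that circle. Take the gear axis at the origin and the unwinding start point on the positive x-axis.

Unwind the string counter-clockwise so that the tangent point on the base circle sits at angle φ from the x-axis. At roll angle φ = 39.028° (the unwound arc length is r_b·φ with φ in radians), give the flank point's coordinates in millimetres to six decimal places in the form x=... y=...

x=40.900365 y=3.410488

pitch radius r_p = m·N/2 = 4.455·16/2 = 35.640000
base radius r_b = r_p·cos α = 35.640000·cos 17.870° = 33.920556
roll angle φ = 39.028° = 0.68116710 rad
x = r_b·(cos φ + φ·sin φ) = 33.920556·(0.77683832 + 0.68116710·0.62970010) = 40.900365
y = r_b·(sin φ − φ·cos φ) = 33.920556·(0.62970010 − 0.68116710·0.77683832) = 3.410488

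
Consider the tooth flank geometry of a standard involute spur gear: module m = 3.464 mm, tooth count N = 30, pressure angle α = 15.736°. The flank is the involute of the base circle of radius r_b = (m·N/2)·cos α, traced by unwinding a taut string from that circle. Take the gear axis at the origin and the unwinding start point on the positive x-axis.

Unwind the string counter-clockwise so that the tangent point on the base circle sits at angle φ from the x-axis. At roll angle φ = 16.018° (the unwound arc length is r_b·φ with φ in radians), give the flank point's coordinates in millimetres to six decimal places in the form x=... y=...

x=51.929029 y=0.361424

pitch radius r_p = m·N/2 = 3.464·30/2 = 51.960000
base radius r_b = r_p·cos α = 51.960000·cos 15.736° = 50.012619
roll angle φ = 16.018° = 0.27956684 rad
x = r_b·(cos φ + φ·sin φ) = 50.012619·(0.96117505 + 0.27956684·0.27593933) = 51.929029
y = r_b·(sin φ − φ·cos φ) = 50.012619·(0.27593933 − 0.27956684·0.96117505) = 0.361424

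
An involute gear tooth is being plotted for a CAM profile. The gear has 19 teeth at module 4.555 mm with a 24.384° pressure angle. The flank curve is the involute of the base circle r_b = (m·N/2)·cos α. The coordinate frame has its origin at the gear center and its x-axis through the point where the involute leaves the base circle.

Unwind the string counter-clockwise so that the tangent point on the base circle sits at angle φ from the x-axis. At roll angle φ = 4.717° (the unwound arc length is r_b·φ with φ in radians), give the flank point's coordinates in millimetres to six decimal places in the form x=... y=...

x=39.545887 y=0.007326

pitch radius r_p = m·N/2 = 4.555·19/2 = 43.272500
base radius r_b = r_p·cos α = 43.272500·cos 24.384° = 39.412549
roll angle φ = 4.717° = 0.08232718 rad
x = r_b·(cos φ + φ·sin φ) = 39.412549·(0.99661303 + 0.08232718·0.08223421) = 39.545887
y = r_b·(sin φ − φ·cos φ) = 39.412549·(0.08223421 − 0.08232718·0.99661303) = 0.007326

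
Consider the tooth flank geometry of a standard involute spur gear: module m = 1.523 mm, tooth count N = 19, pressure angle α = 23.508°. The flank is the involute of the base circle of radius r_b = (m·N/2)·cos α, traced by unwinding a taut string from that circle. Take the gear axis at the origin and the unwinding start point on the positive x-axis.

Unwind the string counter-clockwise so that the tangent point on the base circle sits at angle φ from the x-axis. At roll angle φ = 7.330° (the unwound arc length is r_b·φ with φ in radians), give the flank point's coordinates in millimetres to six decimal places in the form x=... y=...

pitch radius r_p = m·N/2 = 1.523·19/2 = 14.468500
base radius r_b = r_p·cos α = 14.468500·cos 23.508° = 13.267678
roll angle φ = 7.330° = 0.12793263 rad
x = r_b·(cos φ + φ·sin φ) = 13.267678·(0.99182778 + 0.12793263·0.12758395) = 13.375809
y = r_b·(sin φ − φ·cos φ) = 13.267678·(0.12758395 − 0.12793263·0.99182778) = 0.009245

x=13.375809 y=0.009245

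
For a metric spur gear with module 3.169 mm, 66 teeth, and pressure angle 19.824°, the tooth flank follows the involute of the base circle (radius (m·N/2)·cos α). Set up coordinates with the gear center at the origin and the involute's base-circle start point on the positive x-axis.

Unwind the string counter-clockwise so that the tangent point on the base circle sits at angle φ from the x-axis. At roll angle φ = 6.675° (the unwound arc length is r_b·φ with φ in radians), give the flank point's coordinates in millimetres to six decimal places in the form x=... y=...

pitch radius r_p = m·N/2 = 3.169·66/2 = 104.577000
base radius r_b = r_p·cos α = 104.577000·cos 19.824° = 98.379641
roll angle φ = 6.675° = 0.11650073 rad
x = r_b·(cos φ + φ·sin φ) = 98.379641·(0.99322146 + 0.11650073·0.11623737) = 99.045002
y = r_b·(sin φ − φ·cos φ) = 98.379641·(0.11623737 − 0.11650073·0.99322146) = 0.051782

x=99.045002 y=0.051782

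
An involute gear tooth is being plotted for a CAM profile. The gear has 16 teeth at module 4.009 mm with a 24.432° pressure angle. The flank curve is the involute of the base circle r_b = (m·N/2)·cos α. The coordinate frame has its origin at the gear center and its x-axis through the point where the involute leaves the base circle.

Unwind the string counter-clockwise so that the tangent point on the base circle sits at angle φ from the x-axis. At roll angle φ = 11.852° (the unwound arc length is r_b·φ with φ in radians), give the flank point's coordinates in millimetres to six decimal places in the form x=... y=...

pitch radius r_p = m·N/2 = 4.009·16/2 = 32.072000
base radius r_b = r_p·cos α = 32.072000·cos 24.432° = 29.200042
roll angle φ = 11.852° = 0.20685642 rad
x = r_b·(cos φ + φ·sin φ) = 29.200042·(0.97868139 + 0.20685642·0.20538436) = 29.818104
y = r_b·(sin φ − φ·cos φ) = 29.200042·(0.20538436 − 0.20685642·0.97868139) = 0.085785

x=29.818104 y=0.085785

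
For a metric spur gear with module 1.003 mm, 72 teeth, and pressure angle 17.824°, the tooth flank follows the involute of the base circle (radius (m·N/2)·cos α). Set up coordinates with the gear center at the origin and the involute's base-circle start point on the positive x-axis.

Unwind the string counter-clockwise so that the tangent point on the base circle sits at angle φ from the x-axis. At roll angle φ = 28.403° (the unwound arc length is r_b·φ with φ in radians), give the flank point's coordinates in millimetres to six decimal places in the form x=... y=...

pitch radius r_p = m·N/2 = 1.003·72/2 = 36.108000
base radius r_b = r_p·cos α = 36.108000·cos 17.824° = 34.374861
roll angle φ = 28.403° = 0.49572587 rad
x = r_b·(cos φ + φ·sin φ) = 34.374861·(0.87962367 + 0.49572587·0.47567027) = 38.342605
y = r_b·(sin φ − φ·cos φ) = 34.374861·(0.47567027 − 0.49572587·0.87962367) = 1.361865

x=38.342605 y=1.361865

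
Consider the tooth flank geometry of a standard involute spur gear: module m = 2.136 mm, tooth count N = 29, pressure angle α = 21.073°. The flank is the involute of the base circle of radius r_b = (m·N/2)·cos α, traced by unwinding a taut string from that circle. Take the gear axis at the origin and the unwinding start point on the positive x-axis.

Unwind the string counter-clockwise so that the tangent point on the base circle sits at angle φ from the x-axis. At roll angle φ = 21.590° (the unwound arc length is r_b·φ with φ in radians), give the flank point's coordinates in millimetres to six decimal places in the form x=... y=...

pitch radius r_p = m·N/2 = 2.136·29/2 = 30.972000
base radius r_b = r_p·cos α = 30.972000·cos 21.073° = 28.900688
roll angle φ = 21.590° = 0.37681659 rad
x = r_b·(cos φ + φ·sin φ) = 28.900688·(0.92984072 + 0.37681659·0.36796227) = 30.880241
y = r_b·(sin φ − φ·cos φ) = 28.900688·(0.36796227 − 0.37681659·0.92984072) = 0.508157

x=30.880241 y=0.508157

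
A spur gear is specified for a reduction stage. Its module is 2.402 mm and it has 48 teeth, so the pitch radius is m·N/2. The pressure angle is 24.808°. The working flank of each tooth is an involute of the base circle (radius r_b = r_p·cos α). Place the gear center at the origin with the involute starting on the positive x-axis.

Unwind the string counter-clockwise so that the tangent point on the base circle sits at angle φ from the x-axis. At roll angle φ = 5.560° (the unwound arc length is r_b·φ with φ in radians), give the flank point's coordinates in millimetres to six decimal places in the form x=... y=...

x=52.573982 y=0.015924

pitch radius r_p = m·N/2 = 2.402·48/2 = 57.648000
base radius r_b = r_p·cos α = 57.648000·cos 24.808° = 52.328179
roll angle φ = 5.560° = 0.09704031 rad
x = r_b·(cos φ + φ·sin φ) = 52.328179·(0.99529528 + 0.09704031·0.09688808) = 52.573982
y = r_b·(sin φ − φ·cos φ) = 52.328179·(0.09688808 − 0.09704031·0.99529528) = 0.015924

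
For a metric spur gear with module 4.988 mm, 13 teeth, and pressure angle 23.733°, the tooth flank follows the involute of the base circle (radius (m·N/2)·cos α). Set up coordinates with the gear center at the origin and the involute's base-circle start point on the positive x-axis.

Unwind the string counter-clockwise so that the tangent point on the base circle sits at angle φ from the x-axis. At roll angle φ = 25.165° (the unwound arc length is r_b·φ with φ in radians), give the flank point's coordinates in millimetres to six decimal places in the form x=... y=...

x=32.406267 y=0.822178

pitch radius r_p = m·N/2 = 4.988·13/2 = 32.422000
base radius r_b = r_p·cos α = 32.422000·cos 23.733° = 29.680102
roll angle φ = 25.165° = 0.43921211 rad
x = r_b·(cos φ + φ·sin φ) = 29.680102·(0.90508698 + 0.43921211·0.42522648) = 32.406267
y = r_b·(sin φ − φ·cos φ) = 29.680102·(0.42522648 − 0.43921211·0.90508698) = 0.822178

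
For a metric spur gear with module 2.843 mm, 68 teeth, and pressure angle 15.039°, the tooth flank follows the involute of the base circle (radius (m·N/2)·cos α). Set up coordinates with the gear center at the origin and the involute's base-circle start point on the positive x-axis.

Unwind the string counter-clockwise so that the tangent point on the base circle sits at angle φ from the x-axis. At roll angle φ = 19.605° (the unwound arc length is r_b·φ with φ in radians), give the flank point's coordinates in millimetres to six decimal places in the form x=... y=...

x=98.657206 y=1.232078

pitch radius r_p = m·N/2 = 2.843·68/2 = 96.662000
base radius r_b = r_p·cos α = 96.662000·cos 15.039° = 93.351271
roll angle φ = 19.605° = 0.34217180 rad
x = r_b·(cos φ + φ·sin φ) = 93.351271·(0.94202818 + 0.34217180·0.33553378) = 98.657206
y = r_b·(sin φ − φ·cos φ) = 93.351271·(0.33553378 − 0.34217180·0.94202818) = 1.232078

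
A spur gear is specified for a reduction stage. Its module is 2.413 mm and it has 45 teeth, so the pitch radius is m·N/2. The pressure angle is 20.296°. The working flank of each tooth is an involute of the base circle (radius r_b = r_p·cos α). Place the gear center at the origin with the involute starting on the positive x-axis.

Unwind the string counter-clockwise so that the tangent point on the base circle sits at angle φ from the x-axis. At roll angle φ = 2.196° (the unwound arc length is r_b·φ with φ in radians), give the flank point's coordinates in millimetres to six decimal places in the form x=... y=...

pitch radius r_p = m·N/2 = 2.413·45/2 = 54.292500
base radius r_b = r_p·cos α = 54.292500·cos 20.296° = 50.921650
roll angle φ = 2.196° = 0.03832743 rad
x = r_b·(cos φ + φ·sin φ) = 50.921650·(0.99926559 + 0.03832743·0.03831805) = 50.959038
y = r_b·(sin φ − φ·cos φ) = 50.921650·(0.03831805 − 0.03832743·0.99926559) = 0.000956

x=50.959038 y=0.000956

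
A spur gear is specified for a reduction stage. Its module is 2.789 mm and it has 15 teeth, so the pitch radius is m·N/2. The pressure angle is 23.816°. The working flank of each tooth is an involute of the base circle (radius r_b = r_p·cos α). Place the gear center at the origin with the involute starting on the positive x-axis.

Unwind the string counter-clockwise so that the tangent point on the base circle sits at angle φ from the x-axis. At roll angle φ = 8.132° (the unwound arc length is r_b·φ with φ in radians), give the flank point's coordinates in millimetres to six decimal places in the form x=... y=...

x=19.328084 y=0.018201

pitch radius r_p = m·N/2 = 2.789·15/2 = 20.917500
base radius r_b = r_p·cos α = 20.917500·cos 23.816° = 19.136311
roll angle φ = 8.132° = 0.14193017 rad
x = r_b·(cos φ + φ·sin φ) = 19.136311·(0.98994481 + 0.14193017·0.14145414) = 19.328084
y = r_b·(sin φ − φ·cos φ) = 19.136311·(0.14145414 − 0.14193017·0.98994481) = 0.018201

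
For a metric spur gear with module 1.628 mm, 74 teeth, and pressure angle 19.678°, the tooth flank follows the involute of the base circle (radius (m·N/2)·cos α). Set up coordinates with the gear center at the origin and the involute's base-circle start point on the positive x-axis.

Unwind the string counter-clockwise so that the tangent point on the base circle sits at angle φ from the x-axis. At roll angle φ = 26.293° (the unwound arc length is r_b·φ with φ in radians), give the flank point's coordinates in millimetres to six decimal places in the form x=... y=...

x=62.379564 y=1.788877

pitch radius r_p = m·N/2 = 1.628·74/2 = 60.236000
base radius r_b = r_p·cos α = 60.236000·cos 19.678° = 56.718212
roll angle φ = 26.293° = 0.45889942 rad
x = r_b·(cos φ + φ·sin φ) = 56.718212·(0.89654056 + 0.45889942·0.44296166) = 62.379564
y = r_b·(sin φ − φ·cos φ) = 56.718212·(0.44296166 − 0.45889942·0.89654056) = 1.788877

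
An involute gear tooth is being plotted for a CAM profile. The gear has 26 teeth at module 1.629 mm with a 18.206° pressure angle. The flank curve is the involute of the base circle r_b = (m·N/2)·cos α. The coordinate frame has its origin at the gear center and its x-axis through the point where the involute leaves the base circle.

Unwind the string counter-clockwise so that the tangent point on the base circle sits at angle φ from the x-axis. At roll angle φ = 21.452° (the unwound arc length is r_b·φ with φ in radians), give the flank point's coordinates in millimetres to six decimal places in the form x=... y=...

pitch radius r_p = m·N/2 = 1.629·26/2 = 21.177000
base radius r_b = r_p·cos α = 21.177000·cos 18.206° = 20.116865
roll angle φ = 21.452° = 0.37440803 rad
x = r_b·(cos φ + φ·sin φ) = 20.116865·(0.93072428 + 0.37440803·0.36572163) = 21.477840
y = r_b·(sin φ − φ·cos φ) = 20.116865·(0.36572163 − 0.37440803·0.93072428) = 0.347036

x=21.477840 y=0.347036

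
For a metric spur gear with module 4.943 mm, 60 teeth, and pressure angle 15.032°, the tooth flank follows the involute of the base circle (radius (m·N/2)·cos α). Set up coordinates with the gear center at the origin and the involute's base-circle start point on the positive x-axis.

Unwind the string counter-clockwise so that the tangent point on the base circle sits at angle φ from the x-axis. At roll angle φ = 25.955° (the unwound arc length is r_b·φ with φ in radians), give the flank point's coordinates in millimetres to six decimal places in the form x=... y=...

pitch radius r_p = m·N/2 = 4.943·60/2 = 148.290000
base radius r_b = r_p·cos α = 148.290000·cos 15.032° = 143.215683
roll angle φ = 25.955° = 0.45300021 rad
x = r_b·(cos φ + φ·sin φ) = 143.215683·(0.89913806 + 0.45300021·0.43766510) = 157.164954
y = r_b·(sin φ − φ·cos φ) = 143.215683·(0.43766510 − 0.45300021·0.89913806) = 4.347365

x=157.164954 y=4.347365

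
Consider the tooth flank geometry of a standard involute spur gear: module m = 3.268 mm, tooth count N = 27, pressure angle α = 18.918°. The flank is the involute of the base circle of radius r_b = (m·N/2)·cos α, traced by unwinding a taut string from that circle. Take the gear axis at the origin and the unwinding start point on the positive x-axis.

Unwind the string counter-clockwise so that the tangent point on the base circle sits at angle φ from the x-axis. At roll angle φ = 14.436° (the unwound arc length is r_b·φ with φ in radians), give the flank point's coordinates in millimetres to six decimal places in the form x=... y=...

x=43.038654 y=0.221101

pitch radius r_p = m·N/2 = 3.268·27/2 = 44.118000
base radius r_b = r_p·cos α = 44.118000·cos 18.918° = 41.734902
roll angle φ = 14.436° = 0.25195573 rad
x = r_b·(cos φ + φ·sin φ) = 41.734902·(0.96842671 + 0.25195573·0.24929842) = 43.038654
y = r_b·(sin φ − φ·cos φ) = 41.734902·(0.24929842 − 0.25195573·0.96842671) = 0.221101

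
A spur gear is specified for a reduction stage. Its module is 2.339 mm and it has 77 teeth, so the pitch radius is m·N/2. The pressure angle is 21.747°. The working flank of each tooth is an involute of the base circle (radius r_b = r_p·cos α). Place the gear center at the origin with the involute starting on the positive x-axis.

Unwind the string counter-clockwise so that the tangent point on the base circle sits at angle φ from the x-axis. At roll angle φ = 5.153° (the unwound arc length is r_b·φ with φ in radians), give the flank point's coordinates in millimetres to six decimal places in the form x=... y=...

pitch radius r_p = m·N/2 = 2.339·77/2 = 90.051500
base radius r_b = r_p·cos α = 90.051500·cos 21.747° = 83.642441
roll angle φ = 5.153° = 0.08993682 rad
x = r_b·(cos φ + φ·sin φ) = 83.642441·(0.99595841 + 0.08993682·0.08981562) = 83.980033
y = r_b·(sin φ − φ·cos φ) = 83.642441·(0.08981562 − 0.08993682·0.99595841) = 0.020266

x=83.980033 y=0.020266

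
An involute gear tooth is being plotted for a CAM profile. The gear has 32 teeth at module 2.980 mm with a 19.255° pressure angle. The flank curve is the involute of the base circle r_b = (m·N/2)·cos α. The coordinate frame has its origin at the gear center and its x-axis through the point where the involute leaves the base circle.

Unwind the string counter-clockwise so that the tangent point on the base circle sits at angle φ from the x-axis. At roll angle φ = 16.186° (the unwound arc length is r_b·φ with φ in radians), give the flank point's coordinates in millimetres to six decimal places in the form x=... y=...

x=46.773254 y=0.335580

pitch radius r_p = m·N/2 = 2.980·32/2 = 47.680000
base radius r_b = r_p·cos α = 47.680000·cos 19.255° = 45.012793
roll angle φ = 16.186° = 0.28249899 rad
x = r_b·(cos φ + φ·sin φ) = 45.012793·(0.96036183 + 0.28249899·0.27875645) = 46.773254
y = r_b·(sin φ − φ·cos φ) = 45.012793·(0.27875645 − 0.28249899·0.96036183) = 0.335580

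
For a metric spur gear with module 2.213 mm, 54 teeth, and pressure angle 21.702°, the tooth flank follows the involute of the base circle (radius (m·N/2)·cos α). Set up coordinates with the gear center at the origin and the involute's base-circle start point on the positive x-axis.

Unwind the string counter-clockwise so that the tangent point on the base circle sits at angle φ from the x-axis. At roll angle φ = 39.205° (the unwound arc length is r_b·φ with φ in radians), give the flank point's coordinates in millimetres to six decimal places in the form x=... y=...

pitch radius r_p = m·N/2 = 2.213·54/2 = 59.751000
base radius r_b = r_p·cos α = 59.751000·cos 21.702° = 55.515829
roll angle φ = 39.205° = 0.68425633 rad
x = r_b·(cos φ + φ·sin φ) = 55.515829·(0.77488933 + 0.68425633·0.63209693) = 67.030126
y = r_b·(sin φ − φ·cos φ) = 55.515829·(0.63209693 − 0.68425633·0.77488933) = 5.655619

x=67.030126 y=5.655619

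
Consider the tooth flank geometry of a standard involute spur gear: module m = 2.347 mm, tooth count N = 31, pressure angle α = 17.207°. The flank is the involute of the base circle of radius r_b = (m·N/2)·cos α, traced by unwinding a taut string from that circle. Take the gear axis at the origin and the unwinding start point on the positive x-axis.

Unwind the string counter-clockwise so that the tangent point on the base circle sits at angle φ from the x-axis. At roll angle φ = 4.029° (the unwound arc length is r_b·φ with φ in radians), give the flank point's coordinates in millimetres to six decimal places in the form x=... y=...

pitch radius r_p = m·N/2 = 2.347·31/2 = 36.378500
base radius r_b = r_p·cos α = 36.378500·cos 17.207° = 34.750279
roll angle φ = 4.029° = 0.07031932 rad
x = r_b·(cos φ + φ·sin φ) = 34.750279·(0.99752862 + 0.07031932·0.07026138) = 34.836090
y = r_b·(sin φ − φ·cos φ) = 34.750279·(0.07026138 − 0.07031932·0.99752862) = 0.004026

x=34.836090 y=0.004026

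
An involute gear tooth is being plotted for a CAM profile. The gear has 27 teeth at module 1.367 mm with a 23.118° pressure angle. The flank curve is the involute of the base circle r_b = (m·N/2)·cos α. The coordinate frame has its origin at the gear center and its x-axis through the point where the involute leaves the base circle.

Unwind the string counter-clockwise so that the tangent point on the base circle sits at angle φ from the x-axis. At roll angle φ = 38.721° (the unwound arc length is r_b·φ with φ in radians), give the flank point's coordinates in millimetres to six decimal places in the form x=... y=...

pitch radius r_p = m·N/2 = 1.367·27/2 = 18.454500
base radius r_b = r_p·cos α = 18.454500·cos 23.118° = 16.972570
roll angle φ = 38.721° = 0.67580894 rad
x = r_b·(cos φ + φ·sin φ) = 16.972570·(0.78020119 + 0.67580894·0.62552866) = 20.416968
y = r_b·(sin φ − φ·cos φ) = 16.972570·(0.62552866 − 0.67580894·0.78020119) = 1.667754

x=20.416968 y=1.667754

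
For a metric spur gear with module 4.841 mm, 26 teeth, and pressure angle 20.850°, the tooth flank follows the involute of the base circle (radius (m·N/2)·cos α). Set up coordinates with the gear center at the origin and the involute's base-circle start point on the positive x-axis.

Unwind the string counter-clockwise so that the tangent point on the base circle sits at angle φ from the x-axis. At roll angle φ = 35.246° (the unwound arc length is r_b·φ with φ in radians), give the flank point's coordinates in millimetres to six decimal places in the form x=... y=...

pitch radius r_p = m·N/2 = 4.841·26/2 = 62.933000
base radius r_b = r_p·cos α = 62.933000·cos 20.850° = 58.811860
roll angle φ = 35.246° = 0.61515875 rad
x = r_b·(cos φ + φ·sin φ) = 58.811860·(0.81668185 + 0.61515875·0.57708818) = 68.908838
y = r_b·(sin φ − φ·cos φ) = 58.811860·(0.57708818 − 0.61515875·0.81668185) = 4.393199

x=68.908838 y=4.393199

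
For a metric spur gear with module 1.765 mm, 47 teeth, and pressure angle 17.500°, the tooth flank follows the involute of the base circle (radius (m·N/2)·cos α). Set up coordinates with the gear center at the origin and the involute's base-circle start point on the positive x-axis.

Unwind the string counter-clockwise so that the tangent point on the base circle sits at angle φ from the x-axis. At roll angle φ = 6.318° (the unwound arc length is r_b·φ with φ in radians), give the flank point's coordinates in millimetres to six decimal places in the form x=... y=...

pitch radius r_p = m·N/2 = 1.765·47/2 = 41.477500
base radius r_b = r_p·cos α = 41.477500·cos 17.500° = 39.557795
roll angle φ = 6.318° = 0.11026990 rad
x = r_b·(cos φ + φ·sin φ) = 39.557795·(0.99392643 + 0.11026990·0.11004657) = 39.797565
y = r_b·(sin φ − φ·cos φ) = 39.557795·(0.11004657 − 0.11026990·0.99392643) = 0.017658

x=39.797565 y=0.017658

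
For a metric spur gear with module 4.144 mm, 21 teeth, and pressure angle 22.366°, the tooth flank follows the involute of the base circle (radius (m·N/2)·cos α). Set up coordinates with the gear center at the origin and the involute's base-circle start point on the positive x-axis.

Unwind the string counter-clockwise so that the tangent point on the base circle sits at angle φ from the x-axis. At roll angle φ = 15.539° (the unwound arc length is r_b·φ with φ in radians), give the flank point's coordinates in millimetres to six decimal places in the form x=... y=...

x=41.691418 y=0.265599

pitch radius r_p = m·N/2 = 4.144·21/2 = 43.512000
base radius r_b = r_p·cos α = 43.512000·cos 22.366° = 40.238679
roll angle φ = 15.539° = 0.27120671 rad
x = r_b·(cos φ + φ·sin φ) = 40.238679·(0.96344833 + 0.27120671·0.26789424) = 41.691418
y = r_b·(sin φ − φ·cos φ) = 40.238679·(0.26789424 − 0.27120671·0.96344833) = 0.265599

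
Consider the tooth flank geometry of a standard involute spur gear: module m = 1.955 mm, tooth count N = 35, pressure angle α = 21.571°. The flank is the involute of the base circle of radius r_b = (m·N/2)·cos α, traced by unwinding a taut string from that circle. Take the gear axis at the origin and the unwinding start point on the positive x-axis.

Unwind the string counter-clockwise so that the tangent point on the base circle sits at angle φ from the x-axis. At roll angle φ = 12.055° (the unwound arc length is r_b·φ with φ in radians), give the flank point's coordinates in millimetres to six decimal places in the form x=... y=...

x=32.512796 y=0.098342

pitch radius r_p = m·N/2 = 1.955·35/2 = 34.212500
base radius r_b = r_p·cos α = 34.212500·cos 21.571° = 31.816349
roll angle φ = 12.055° = 0.21039944 rad
x = r_b·(cos φ + φ·sin φ) = 31.816349·(0.97794757 + 0.21039944·0.20885055) = 32.512796
y = r_b·(sin φ − φ·cos φ) = 31.816349·(0.20885055 − 0.21039944·0.97794757) = 0.098342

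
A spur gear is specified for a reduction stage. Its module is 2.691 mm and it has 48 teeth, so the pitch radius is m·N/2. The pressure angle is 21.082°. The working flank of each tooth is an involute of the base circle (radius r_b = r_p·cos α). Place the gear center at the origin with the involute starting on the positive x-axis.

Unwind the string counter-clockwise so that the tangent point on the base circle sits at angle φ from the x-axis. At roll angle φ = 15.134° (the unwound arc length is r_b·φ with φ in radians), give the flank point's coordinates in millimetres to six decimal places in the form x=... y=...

x=62.326827 y=0.367601

pitch radius r_p = m·N/2 = 2.691·48/2 = 64.584000
base radius r_b = r_p·cos α = 64.584000·cos 21.082° = 60.261172
roll angle φ = 15.134° = 0.26413813 rad
x = r_b·(cos φ + φ·sin φ) = 60.261172·(0.96531787 + 0.26413813·0.26107739) = 62.326827
y = r_b·(sin φ − φ·cos φ) = 60.261172·(0.26107739 − 0.26413813·0.96531787) = 0.367601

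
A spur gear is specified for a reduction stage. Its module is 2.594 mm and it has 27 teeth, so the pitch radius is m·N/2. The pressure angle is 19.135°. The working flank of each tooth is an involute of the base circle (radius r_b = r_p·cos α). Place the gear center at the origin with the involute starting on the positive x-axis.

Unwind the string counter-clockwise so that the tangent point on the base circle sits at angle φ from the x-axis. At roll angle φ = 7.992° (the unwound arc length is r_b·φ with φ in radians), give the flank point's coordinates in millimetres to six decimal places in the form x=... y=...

x=33.404448 y=0.029871

pitch radius r_p = m·N/2 = 2.594·27/2 = 35.019000
base radius r_b = r_p·cos α = 35.019000·cos 19.135° = 33.084160
roll angle φ = 7.992° = 0.13948671 rad
x = r_b·(cos φ + φ·sin φ) = 33.084160·(0.99028749 + 0.13948671·0.13903483) = 33.404448
y = r_b·(sin φ − φ·cos φ) = 33.084160·(0.13903483 − 0.13948671·0.99028749) = 0.029871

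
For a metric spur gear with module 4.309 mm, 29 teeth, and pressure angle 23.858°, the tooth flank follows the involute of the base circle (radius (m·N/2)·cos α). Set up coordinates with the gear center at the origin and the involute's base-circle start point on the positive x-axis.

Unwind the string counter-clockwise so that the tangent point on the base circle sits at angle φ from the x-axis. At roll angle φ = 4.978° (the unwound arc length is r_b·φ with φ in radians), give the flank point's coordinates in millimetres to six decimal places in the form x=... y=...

pitch radius r_p = m·N/2 = 4.309·29/2 = 62.480500
base radius r_b = r_p·cos α = 62.480500·cos 23.858° = 57.141585
roll angle φ = 4.978° = 0.08688249 rad
x = r_b·(cos φ + φ·sin φ) = 57.141585·(0.99622809 + 0.08688249·0.08677323) = 57.356846
y = r_b·(sin φ − φ·cos φ) = 57.141585·(0.08677323 − 0.08688249·0.99622809) = 0.012482

x=57.356846 y=0.012482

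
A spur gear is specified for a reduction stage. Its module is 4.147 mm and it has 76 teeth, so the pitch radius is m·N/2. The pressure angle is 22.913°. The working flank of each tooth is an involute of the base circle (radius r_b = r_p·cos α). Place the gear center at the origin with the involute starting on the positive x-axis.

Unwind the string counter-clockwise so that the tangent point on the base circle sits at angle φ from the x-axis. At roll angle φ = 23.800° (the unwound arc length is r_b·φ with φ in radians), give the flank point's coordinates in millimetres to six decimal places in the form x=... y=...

x=157.139775 y=3.408416

pitch radius r_p = m·N/2 = 4.147·76/2 = 157.586000
base radius r_b = r_p·cos α = 157.586000·cos 22.913° = 145.152006
roll angle φ = 23.800° = 0.41538836 rad
x = r_b·(cos φ + φ·sin φ) = 145.152006·(0.91495967 + 0.41538836·0.40354530) = 157.139775
y = r_b·(sin φ − φ·cos φ) = 145.152006·(0.40354530 − 0.41538836·0.91495967) = 3.408416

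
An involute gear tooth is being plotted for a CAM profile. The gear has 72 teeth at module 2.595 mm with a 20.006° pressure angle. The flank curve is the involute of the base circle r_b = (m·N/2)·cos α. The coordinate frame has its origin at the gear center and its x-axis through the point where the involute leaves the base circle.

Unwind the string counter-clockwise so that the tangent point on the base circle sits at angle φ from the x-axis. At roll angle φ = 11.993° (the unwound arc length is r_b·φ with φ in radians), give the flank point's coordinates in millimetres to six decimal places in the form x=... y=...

pitch radius r_p = m·N/2 = 2.595·72/2 = 93.420000
base radius r_b = r_p·cos α = 93.420000·cos 20.006° = 87.782738
roll angle φ = 11.993° = 0.20931734 rad
x = r_b·(cos φ + φ·sin φ) = 87.782738·(0.97817299 + 0.20931734·0.20779219) = 89.684771
y = r_b·(sin φ − φ·cos φ) = 87.782738·(0.20779219 − 0.20931734·0.97817299) = 0.267177

x=89.684771 y=0.267177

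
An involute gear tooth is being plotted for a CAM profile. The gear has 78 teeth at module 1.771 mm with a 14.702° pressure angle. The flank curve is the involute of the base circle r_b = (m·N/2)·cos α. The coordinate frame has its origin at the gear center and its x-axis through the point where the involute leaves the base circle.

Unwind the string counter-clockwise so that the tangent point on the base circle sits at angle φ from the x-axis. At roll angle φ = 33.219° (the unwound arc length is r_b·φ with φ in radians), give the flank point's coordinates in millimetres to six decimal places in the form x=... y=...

pitch radius r_p = m·N/2 = 1.771·78/2 = 69.069000
base radius r_b = r_p·cos α = 69.069000·cos 14.702° = 66.807605
roll angle φ = 33.219° = 0.57978092 rad
x = r_b·(cos φ + φ·sin φ) = 66.807605·(0.83658269 + 0.57978092·0.54784067) = 77.110023
y = r_b·(sin φ − φ·cos φ) = 66.807605·(0.54784067 − 0.57978092·0.83658269) = 4.195918

x=77.110023 y=4.195918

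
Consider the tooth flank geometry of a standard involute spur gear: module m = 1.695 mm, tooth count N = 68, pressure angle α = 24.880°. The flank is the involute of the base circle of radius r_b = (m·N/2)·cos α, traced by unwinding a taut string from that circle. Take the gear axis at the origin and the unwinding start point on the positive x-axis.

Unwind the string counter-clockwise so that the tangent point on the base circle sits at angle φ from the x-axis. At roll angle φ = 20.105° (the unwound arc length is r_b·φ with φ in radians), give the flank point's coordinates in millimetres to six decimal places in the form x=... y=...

pitch radius r_p = m·N/2 = 1.695·68/2 = 57.630000
base radius r_b = r_p·cos α = 57.630000·cos 24.880° = 52.281413
roll angle φ = 20.105° = 0.35089845 rad
x = r_b·(cos φ + φ·sin φ) = 52.281413·(0.93906426 + 0.35089845·0.34374164) = 55.401707
y = r_b·(sin φ − φ·cos φ) = 52.281413·(0.34374164 − 0.35089845·0.93906426) = 0.743727

x=55.401707 y=0.743727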